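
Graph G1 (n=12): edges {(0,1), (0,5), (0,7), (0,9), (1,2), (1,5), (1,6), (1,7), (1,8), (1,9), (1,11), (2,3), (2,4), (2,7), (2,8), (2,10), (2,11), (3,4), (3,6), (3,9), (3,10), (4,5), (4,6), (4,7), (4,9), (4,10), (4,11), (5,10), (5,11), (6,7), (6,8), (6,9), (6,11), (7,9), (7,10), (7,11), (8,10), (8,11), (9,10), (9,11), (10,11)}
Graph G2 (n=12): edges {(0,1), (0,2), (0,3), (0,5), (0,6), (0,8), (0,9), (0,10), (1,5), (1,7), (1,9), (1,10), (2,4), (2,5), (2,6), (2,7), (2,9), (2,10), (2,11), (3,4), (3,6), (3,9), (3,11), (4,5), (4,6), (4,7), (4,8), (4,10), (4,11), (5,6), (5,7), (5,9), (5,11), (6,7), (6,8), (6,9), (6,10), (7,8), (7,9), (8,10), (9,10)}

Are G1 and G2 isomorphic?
Yes, isomorphic

The graphs are isomorphic.
One valid mapping φ: V(G1) → V(G2): 0→11, 1→4, 2→10, 3→1, 4→9, 5→3, 6→7, 7→2, 8→8, 9→5, 10→0, 11→6

Verify φ preserves adjacency — for each edge of G1, its image is an edge of G2:
  (0,1) → (φ(0),φ(1)) = (4,11) ∈ E(G2) ✓
  (0,5) → (φ(0),φ(5)) = (3,11) ∈ E(G2) ✓
  (0,7) → (φ(0),φ(7)) = (2,11) ∈ E(G2) ✓
  (0,9) → (φ(0),φ(9)) = (5,11) ∈ E(G2) ✓
  (1,2) → (φ(1),φ(2)) = (4,10) ∈ E(G2) ✓
  (1,5) → (φ(1),φ(5)) = (3,4) ∈ E(G2) ✓
  (1,6) → (φ(1),φ(6)) = (4,7) ∈ E(G2) ✓
  (1,7) → (φ(1),φ(7)) = (2,4) ∈ E(G2) ✓
  (1,8) → (φ(1),φ(8)) = (4,8) ∈ E(G2) ✓
  (1,9) → (φ(1),φ(9)) = (4,5) ∈ E(G2) ✓
  (1,11) → (φ(1),φ(11)) = (4,6) ∈ E(G2) ✓
  (2,3) → (φ(2),φ(3)) = (1,10) ∈ E(G2) ✓
  (2,4) → (φ(2),φ(4)) = (9,10) ∈ E(G2) ✓
  (2,7) → (φ(2),φ(7)) = (2,10) ∈ E(G2) ✓
  (2,8) → (φ(2),φ(8)) = (8,10) ∈ E(G2) ✓
  (2,10) → (φ(2),φ(10)) = (0,10) ∈ E(G2) ✓
  (2,11) → (φ(2),φ(11)) = (6,10) ∈ E(G2) ✓
  (3,4) → (φ(3),φ(4)) = (1,9) ∈ E(G2) ✓
  (3,6) → (φ(3),φ(6)) = (1,7) ∈ E(G2) ✓
  (3,9) → (φ(3),φ(9)) = (1,5) ∈ E(G2) ✓
  (3,10) → (φ(3),φ(10)) = (0,1) ∈ E(G2) ✓
  (4,5) → (φ(4),φ(5)) = (3,9) ∈ E(G2) ✓
  (4,6) → (φ(4),φ(6)) = (7,9) ∈ E(G2) ✓
  (4,7) → (φ(4),φ(7)) = (2,9) ∈ E(G2) ✓
  (4,9) → (φ(4),φ(9)) = (5,9) ∈ E(G2) ✓
  (4,10) → (φ(4),φ(10)) = (0,9) ∈ E(G2) ✓
  (4,11) → (φ(4),φ(11)) = (6,9) ∈ E(G2) ✓
  (5,10) → (φ(5),φ(10)) = (0,3) ∈ E(G2) ✓
  (5,11) → (φ(5),φ(11)) = (3,6) ∈ E(G2) ✓
  (6,7) → (φ(6),φ(7)) = (2,7) ∈ E(G2) ✓
  (6,8) → (φ(6),φ(8)) = (7,8) ∈ E(G2) ✓
  (6,9) → (φ(6),φ(9)) = (5,7) ∈ E(G2) ✓
  (6,11) → (φ(6),φ(11)) = (6,7) ∈ E(G2) ✓
  (7,9) → (φ(7),φ(9)) = (2,5) ∈ E(G2) ✓
  (7,10) → (φ(7),φ(10)) = (0,2) ∈ E(G2) ✓
  (7,11) → (φ(7),φ(11)) = (2,6) ∈ E(G2) ✓
  (8,10) → (φ(8),φ(10)) = (0,8) ∈ E(G2) ✓
  (8,11) → (φ(8),φ(11)) = (6,8) ∈ E(G2) ✓
  (9,10) → (φ(9),φ(10)) = (0,5) ∈ E(G2) ✓
  (9,11) → (φ(9),φ(11)) = (5,6) ∈ E(G2) ✓
  (10,11) → (φ(10),φ(11)) = (0,6) ∈ E(G2) ✓
All 41 edges of G1 map to edges of G2, and |E(G1)| = |E(G2)| = 41, so φ is a bijection on edges as well as vertices. Hence G1 ≅ G2.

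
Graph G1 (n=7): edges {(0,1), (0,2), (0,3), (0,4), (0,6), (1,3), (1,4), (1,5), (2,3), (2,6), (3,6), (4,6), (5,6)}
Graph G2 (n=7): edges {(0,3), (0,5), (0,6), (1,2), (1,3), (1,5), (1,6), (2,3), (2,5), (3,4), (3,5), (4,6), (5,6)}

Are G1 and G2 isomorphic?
Yes, isomorphic

The graphs are isomorphic.
One valid mapping φ: V(G1) → V(G2): 0→5, 1→6, 2→2, 3→1, 4→0, 5→4, 6→3

Verify φ preserves adjacency — for each edge of G1, its image is an edge of G2:
  (0,1) → (φ(0),φ(1)) = (5,6) ∈ E(G2) ✓
  (0,2) → (φ(0),φ(2)) = (2,5) ∈ E(G2) ✓
  (0,3) → (φ(0),φ(3)) = (1,5) ∈ E(G2) ✓
  (0,4) → (φ(0),φ(4)) = (0,5) ∈ E(G2) ✓
  (0,6) → (φ(0),φ(6)) = (3,5) ∈ E(G2) ✓
  (1,3) → (φ(1),φ(3)) = (1,6) ∈ E(G2) ✓
  (1,4) → (φ(1),φ(4)) = (0,6) ∈ E(G2) ✓
  (1,5) → (φ(1),φ(5)) = (4,6) ∈ E(G2) ✓
  (2,3) → (φ(2),φ(3)) = (1,2) ∈ E(G2) ✓
  (2,6) → (φ(2),φ(6)) = (2,3) ∈ E(G2) ✓
  (3,6) → (φ(3),φ(6)) = (1,3) ∈ E(G2) ✓
  (4,6) → (φ(4),φ(6)) = (0,3) ∈ E(G2) ✓
  (5,6) → (φ(5),φ(6)) = (3,4) ∈ E(G2) ✓
All 13 edges of G1 map to edges of G2, and |E(G1)| = |E(G2)| = 13, so φ is a bijection on edges as well as vertices. Hence G1 ≅ G2.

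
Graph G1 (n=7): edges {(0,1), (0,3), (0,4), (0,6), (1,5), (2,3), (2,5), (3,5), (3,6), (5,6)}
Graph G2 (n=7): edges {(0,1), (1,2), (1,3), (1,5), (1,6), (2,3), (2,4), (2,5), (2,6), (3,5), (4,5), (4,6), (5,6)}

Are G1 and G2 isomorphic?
No, not isomorphic

The graphs are NOT isomorphic.

Counting triangles (3-cliques): G1 has 3, G2 has 10.
Triangle count is an isomorphism invariant, so differing triangle counts rule out isomorphism.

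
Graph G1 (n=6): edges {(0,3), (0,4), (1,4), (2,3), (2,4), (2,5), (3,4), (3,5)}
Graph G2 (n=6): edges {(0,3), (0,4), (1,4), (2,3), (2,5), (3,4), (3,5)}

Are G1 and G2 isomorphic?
No, not isomorphic

The graphs are NOT isomorphic.

Counting edges: G1 has 8 edge(s); G2 has 7 edge(s).
Edge count is an isomorphism invariant (a bijection on vertices induces a bijection on edges), so differing edge counts rule out isomorphism.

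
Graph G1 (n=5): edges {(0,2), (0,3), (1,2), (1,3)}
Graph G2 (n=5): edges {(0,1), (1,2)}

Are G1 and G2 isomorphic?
No, not isomorphic

The graphs are NOT isomorphic.

Connected components of G1: 2 component(s) with vertex sets [[4], [0, 1, 2, 3]], sizes [1, 4].
Connected components of G2: 3 component(s) with vertex sets [[3], [4], [0, 1, 2]], sizes [1, 1, 3].
The number of connected components (and the multiset of component sizes) is an isomorphism invariant — an isomorphism maps each component of G1 bijectively onto a component of G2. Since G1 has 2 component(s) and G2 has 3, they cannot be isomorphic.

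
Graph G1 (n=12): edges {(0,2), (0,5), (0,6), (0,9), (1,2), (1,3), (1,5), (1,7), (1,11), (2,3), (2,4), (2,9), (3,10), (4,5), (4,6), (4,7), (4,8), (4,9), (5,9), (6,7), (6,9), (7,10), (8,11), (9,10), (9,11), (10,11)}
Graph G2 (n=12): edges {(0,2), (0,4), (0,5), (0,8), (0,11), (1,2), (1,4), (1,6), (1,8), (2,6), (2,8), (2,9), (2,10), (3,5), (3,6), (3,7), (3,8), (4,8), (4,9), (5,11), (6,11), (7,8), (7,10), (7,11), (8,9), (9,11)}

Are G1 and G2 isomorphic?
Yes, isomorphic

The graphs are isomorphic.
One valid mapping φ: V(G1) → V(G2): 0→4, 1→11, 2→0, 3→5, 4→2, 5→9, 6→1, 7→6, 8→10, 9→8, 10→3, 11→7

Verify φ preserves adjacency — for each edge of G1, its image is an edge of G2:
  (0,2) → (φ(0),φ(2)) = (0,4) ∈ E(G2) ✓
  (0,5) → (φ(0),φ(5)) = (4,9) ∈ E(G2) ✓
  (0,6) → (φ(0),φ(6)) = (1,4) ∈ E(G2) ✓
  (0,9) → (φ(0),φ(9)) = (4,8) ∈ E(G2) ✓
  (1,2) → (φ(1),φ(2)) = (0,11) ∈ E(G2) ✓
  (1,3) → (φ(1),φ(3)) = (5,11) ∈ E(G2) ✓
  (1,5) → (φ(1),φ(5)) = (9,11) ∈ E(G2) ✓
  (1,7) → (φ(1),φ(7)) = (6,11) ∈ E(G2) ✓
  (1,11) → (φ(1),φ(11)) = (7,11) ∈ E(G2) ✓
  (2,3) → (φ(2),φ(3)) = (0,5) ∈ E(G2) ✓
  (2,4) → (φ(2),φ(4)) = (0,2) ∈ E(G2) ✓
  (2,9) → (φ(2),φ(9)) = (0,8) ∈ E(G2) ✓
  (3,10) → (φ(3),φ(10)) = (3,5) ∈ E(G2) ✓
  (4,5) → (φ(4),φ(5)) = (2,9) ∈ E(G2) ✓
  (4,6) → (φ(4),φ(6)) = (1,2) ∈ E(G2) ✓
  (4,7) → (φ(4),φ(7)) = (2,6) ∈ E(G2) ✓
  (4,8) → (φ(4),φ(8)) = (2,10) ∈ E(G2) ✓
  (4,9) → (φ(4),φ(9)) = (2,8) ∈ E(G2) ✓
  (5,9) → (φ(5),φ(9)) = (8,9) ∈ E(G2) ✓
  (6,7) → (φ(6),φ(7)) = (1,6) ∈ E(G2) ✓
  (6,9) → (φ(6),φ(9)) = (1,8) ∈ E(G2) ✓
  (7,10) → (φ(7),φ(10)) = (3,6) ∈ E(G2) ✓
  (8,11) → (φ(8),φ(11)) = (7,10) ∈ E(G2) ✓
  (9,10) → (φ(9),φ(10)) = (3,8) ∈ E(G2) ✓
  (9,11) → (φ(9),φ(11)) = (7,8) ∈ E(G2) ✓
  (10,11) → (φ(10),φ(11)) = (3,7) ∈ E(G2) ✓
All 26 edges of G1 map to edges of G2, and |E(G1)| = |E(G2)| = 26, so φ is a bijection on edges as well as vertices. Hence G1 ≅ G2.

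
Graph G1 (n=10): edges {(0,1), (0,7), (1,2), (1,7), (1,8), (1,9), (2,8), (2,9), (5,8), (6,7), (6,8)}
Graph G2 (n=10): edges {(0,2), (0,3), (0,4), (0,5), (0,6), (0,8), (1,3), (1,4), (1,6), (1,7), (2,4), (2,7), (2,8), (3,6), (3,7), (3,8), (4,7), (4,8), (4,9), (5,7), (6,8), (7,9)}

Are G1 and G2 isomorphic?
No, not isomorphic

The graphs are NOT isomorphic.

Degrees in G1: deg(0)=2, deg(1)=5, deg(2)=3, deg(3)=0, deg(4)=0, deg(5)=1, deg(6)=2, deg(7)=3, deg(8)=4, deg(9)=2.
Sorted degree sequence of G1: [5, 4, 3, 3, 2, 2, 2, 1, 0, 0].
Degrees in G2: deg(0)=6, deg(1)=4, deg(2)=4, deg(3)=5, deg(4)=6, deg(5)=2, deg(6)=4, deg(7)=6, deg(8)=5, deg(9)=2.
Sorted degree sequence of G2: [6, 6, 6, 5, 5, 4, 4, 4, 2, 2].
The (sorted) degree sequence is an isomorphism invariant, so since G1 and G2 have different degree sequences they cannot be isomorphic.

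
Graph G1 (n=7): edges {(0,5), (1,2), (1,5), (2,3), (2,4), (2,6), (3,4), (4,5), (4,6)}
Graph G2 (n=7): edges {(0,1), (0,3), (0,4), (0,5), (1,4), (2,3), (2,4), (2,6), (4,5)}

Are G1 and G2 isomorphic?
Yes, isomorphic

The graphs are isomorphic.
One valid mapping φ: V(G1) → V(G2): 0→6, 1→3, 2→0, 3→1, 4→4, 5→2, 6→5

Verify φ preserves adjacency — for each edge of G1, its image is an edge of G2:
  (0,5) → (φ(0),φ(5)) = (2,6) ∈ E(G2) ✓
  (1,2) → (φ(1),φ(2)) = (0,3) ∈ E(G2) ✓
  (1,5) → (φ(1),φ(5)) = (2,3) ∈ E(G2) ✓
  (2,3) → (φ(2),φ(3)) = (0,1) ∈ E(G2) ✓
  (2,4) → (φ(2),φ(4)) = (0,4) ∈ E(G2) ✓
  (2,6) → (φ(2),φ(6)) = (0,5) ∈ E(G2) ✓
  (3,4) → (φ(3),φ(4)) = (1,4) ∈ E(G2) ✓
  (4,5) → (φ(4),φ(5)) = (2,4) ∈ E(G2) ✓
  (4,6) → (φ(4),φ(6)) = (4,5) ∈ E(G2) ✓
All 9 edges of G1 map to edges of G2, and |E(G1)| = |E(G2)| = 9, so φ is a bijection on edges as well as vertices. Hence G1 ≅ G2.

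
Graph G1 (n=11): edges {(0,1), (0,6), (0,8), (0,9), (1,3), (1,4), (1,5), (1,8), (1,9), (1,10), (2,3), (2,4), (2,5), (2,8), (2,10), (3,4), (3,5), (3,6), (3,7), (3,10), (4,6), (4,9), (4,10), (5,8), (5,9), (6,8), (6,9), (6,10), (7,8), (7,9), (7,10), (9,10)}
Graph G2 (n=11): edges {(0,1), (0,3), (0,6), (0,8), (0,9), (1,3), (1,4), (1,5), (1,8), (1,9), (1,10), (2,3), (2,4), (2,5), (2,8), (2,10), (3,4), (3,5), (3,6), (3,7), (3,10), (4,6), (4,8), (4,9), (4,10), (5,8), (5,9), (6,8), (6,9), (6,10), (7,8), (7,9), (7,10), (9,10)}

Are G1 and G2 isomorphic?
No, not isomorphic

The graphs are NOT isomorphic.

Counting edges: G1 has 32 edge(s); G2 has 34 edge(s).
Edge count is an isomorphism invariant (a bijection on vertices induces a bijection on edges), so differing edge counts rule out isomorphism.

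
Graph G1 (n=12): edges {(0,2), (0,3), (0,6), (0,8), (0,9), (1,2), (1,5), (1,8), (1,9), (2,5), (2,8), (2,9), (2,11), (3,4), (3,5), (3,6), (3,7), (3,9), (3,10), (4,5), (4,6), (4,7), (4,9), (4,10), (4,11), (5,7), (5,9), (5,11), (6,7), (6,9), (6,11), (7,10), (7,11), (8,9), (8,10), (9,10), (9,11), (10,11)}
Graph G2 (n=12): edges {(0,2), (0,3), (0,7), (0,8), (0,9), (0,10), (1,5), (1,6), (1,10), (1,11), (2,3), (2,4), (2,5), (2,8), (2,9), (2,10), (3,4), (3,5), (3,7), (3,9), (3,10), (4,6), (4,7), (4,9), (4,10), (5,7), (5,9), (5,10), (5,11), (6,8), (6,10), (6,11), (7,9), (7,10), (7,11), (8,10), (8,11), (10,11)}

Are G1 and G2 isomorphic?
Yes, isomorphic

The graphs are isomorphic.
One valid mapping φ: V(G1) → V(G2): 0→8, 1→1, 2→11, 3→2, 4→3, 5→5, 6→0, 7→9, 8→6, 9→10, 10→4, 11→7

Verify φ preserves adjacency — for each edge of G1, its image is an edge of G2:
  (0,2) → (φ(0),φ(2)) = (8,11) ∈ E(G2) ✓
  (0,3) → (φ(0),φ(3)) = (2,8) ∈ E(G2) ✓
  (0,6) → (φ(0),φ(6)) = (0,8) ∈ E(G2) ✓
  (0,8) → (φ(0),φ(8)) = (6,8) ∈ E(G2) ✓
  (0,9) → (φ(0),φ(9)) = (8,10) ∈ E(G2) ✓
  (1,2) → (φ(1),φ(2)) = (1,11) ∈ E(G2) ✓
  (1,5) → (φ(1),φ(5)) = (1,5) ∈ E(G2) ✓
  (1,8) → (φ(1),φ(8)) = (1,6) ∈ E(G2) ✓
  (1,9) → (φ(1),φ(9)) = (1,10) ∈ E(G2) ✓
  (2,5) → (φ(2),φ(5)) = (5,11) ∈ E(G2) ✓
  (2,8) → (φ(2),φ(8)) = (6,11) ∈ E(G2) ✓
  (2,9) → (φ(2),φ(9)) = (10,11) ∈ E(G2) ✓
  (2,11) → (φ(2),φ(11)) = (7,11) ∈ E(G2) ✓
  (3,4) → (φ(3),φ(4)) = (2,3) ∈ E(G2) ✓
  (3,5) → (φ(3),φ(5)) = (2,5) ∈ E(G2) ✓
  (3,6) → (φ(3),φ(6)) = (0,2) ∈ E(G2) ✓
  (3,7) → (φ(3),φ(7)) = (2,9) ∈ E(G2) ✓
  (3,9) → (φ(3),φ(9)) = (2,10) ∈ E(G2) ✓
  (3,10) → (φ(3),φ(10)) = (2,4) ∈ E(G2) ✓
  (4,5) → (φ(4),φ(5)) = (3,5) ∈ E(G2) ✓
  (4,6) → (φ(4),φ(6)) = (0,3) ∈ E(G2) ✓
  (4,7) → (φ(4),φ(7)) = (3,9) ∈ E(G2) ✓
  (4,9) → (φ(4),φ(9)) = (3,10) ∈ E(G2) ✓
  (4,10) → (φ(4),φ(10)) = (3,4) ∈ E(G2) ✓
  (4,11) → (φ(4),φ(11)) = (3,7) ∈ E(G2) ✓
  (5,7) → (φ(5),φ(7)) = (5,9) ∈ E(G2) ✓
  (5,9) → (φ(5),φ(9)) = (5,10) ∈ E(G2) ✓
  (5,11) → (φ(5),φ(11)) = (5,7) ∈ E(G2) ✓
  (6,7) → (φ(6),φ(7)) = (0,9) ∈ E(G2) ✓
  (6,9) → (φ(6),φ(9)) = (0,10) ∈ E(G2) ✓
  (6,11) → (φ(6),φ(11)) = (0,7) ∈ E(G2) ✓
  (7,10) → (φ(7),φ(10)) = (4,9) ∈ E(G2) ✓
  (7,11) → (φ(7),φ(11)) = (7,9) ∈ E(G2) ✓
  (8,9) → (φ(8),φ(9)) = (6,10) ∈ E(G2) ✓
  (8,10) → (φ(8),φ(10)) = (4,6) ∈ E(G2) ✓
  (9,10) → (φ(9),φ(10)) = (4,10) ∈ E(G2) ✓
  (9,11) → (φ(9),φ(11)) = (7,10) ∈ E(G2) ✓
  (10,11) → (φ(10),φ(11)) = (4,7) ∈ E(G2) ✓
All 38 edges of G1 map to edges of G2, and |E(G1)| = |E(G2)| = 38, so φ is a bijection on edges as well as vertices. Hence G1 ≅ G2.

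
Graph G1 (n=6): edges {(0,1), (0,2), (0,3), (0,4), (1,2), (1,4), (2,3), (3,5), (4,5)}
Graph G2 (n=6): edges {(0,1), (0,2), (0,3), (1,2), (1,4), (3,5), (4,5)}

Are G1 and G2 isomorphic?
No, not isomorphic

The graphs are NOT isomorphic.

Counting edges: G1 has 9 edge(s); G2 has 7 edge(s).
Edge count is an isomorphism invariant (a bijection on vertices induces a bijection on edges), so differing edge counts rule out isomorphism.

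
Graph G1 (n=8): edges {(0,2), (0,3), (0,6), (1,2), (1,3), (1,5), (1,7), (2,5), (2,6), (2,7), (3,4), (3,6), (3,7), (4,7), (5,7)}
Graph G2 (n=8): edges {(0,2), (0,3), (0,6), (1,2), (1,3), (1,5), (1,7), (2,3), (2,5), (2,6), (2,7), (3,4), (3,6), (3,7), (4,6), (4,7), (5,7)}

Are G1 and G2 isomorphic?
No, not isomorphic

The graphs are NOT isomorphic.

Counting edges: G1 has 15 edge(s); G2 has 17 edge(s).
Edge count is an isomorphism invariant (a bijection on vertices induces a bijection on edges), so differing edge counts rule out isomorphism.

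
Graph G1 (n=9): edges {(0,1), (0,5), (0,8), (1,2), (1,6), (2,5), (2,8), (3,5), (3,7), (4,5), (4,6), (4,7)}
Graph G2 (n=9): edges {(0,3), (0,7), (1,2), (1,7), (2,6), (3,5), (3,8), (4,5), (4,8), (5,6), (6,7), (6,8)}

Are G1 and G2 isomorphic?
Yes, isomorphic

The graphs are isomorphic.
One valid mapping φ: V(G1) → V(G2): 0→8, 1→3, 2→5, 3→2, 4→7, 5→6, 6→0, 7→1, 8→4

Verify φ preserves adjacency — for each edge of G1, its image is an edge of G2:
  (0,1) → (φ(0),φ(1)) = (3,8) ∈ E(G2) ✓
  (0,5) → (φ(0),φ(5)) = (6,8) ∈ E(G2) ✓
  (0,8) → (φ(0),φ(8)) = (4,8) ∈ E(G2) ✓
  (1,2) → (φ(1),φ(2)) = (3,5) ∈ E(G2) ✓
  (1,6) → (φ(1),φ(6)) = (0,3) ∈ E(G2) ✓
  (2,5) → (φ(2),φ(5)) = (5,6) ∈ E(G2) ✓
  (2,8) → (φ(2),φ(8)) = (4,5) ∈ E(G2) ✓
  (3,5) → (φ(3),φ(5)) = (2,6) ∈ E(G2) ✓
  (3,7) → (φ(3),φ(7)) = (1,2) ∈ E(G2) ✓
  (4,5) → (φ(4),φ(5)) = (6,7) ∈ E(G2) ✓
  (4,6) → (φ(4),φ(6)) = (0,7) ∈ E(G2) ✓
  (4,7) → (φ(4),φ(7)) = (1,7) ∈ E(G2) ✓
All 12 edges of G1 map to edges of G2, and |E(G1)| = |E(G2)| = 12, so φ is a bijection on edges as well as vertices. Hence G1 ≅ G2.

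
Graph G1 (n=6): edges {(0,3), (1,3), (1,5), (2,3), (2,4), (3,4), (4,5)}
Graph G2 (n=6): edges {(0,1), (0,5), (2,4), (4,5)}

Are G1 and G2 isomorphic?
No, not isomorphic

The graphs are NOT isomorphic.

Connected components of G1: 1 component(s) with vertex sets [[0, 1, 2, 3, 4, 5]], sizes [6].
Connected components of G2: 2 component(s) with vertex sets [[3], [0, 1, 2, 4, 5]], sizes [1, 5].
The number of connected components (and the multiset of component sizes) is an isomorphism invariant — an isomorphism maps each component of G1 bijectively onto a component of G2. Since G1 has 1 component(s) and G2 has 2, they cannot be isomorphic.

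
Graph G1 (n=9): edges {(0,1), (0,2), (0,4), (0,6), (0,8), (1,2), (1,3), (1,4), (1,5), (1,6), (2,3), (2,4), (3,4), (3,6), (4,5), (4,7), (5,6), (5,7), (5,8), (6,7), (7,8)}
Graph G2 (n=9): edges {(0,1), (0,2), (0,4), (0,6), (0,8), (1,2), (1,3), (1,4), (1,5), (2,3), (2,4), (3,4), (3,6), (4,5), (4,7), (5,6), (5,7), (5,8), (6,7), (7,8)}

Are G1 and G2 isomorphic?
No, not isomorphic

The graphs are NOT isomorphic.

Counting edges: G1 has 21 edge(s); G2 has 20 edge(s).
Edge count is an isomorphism invariant (a bijection on vertices induces a bijection on edges), so differing edge counts rule out isomorphism.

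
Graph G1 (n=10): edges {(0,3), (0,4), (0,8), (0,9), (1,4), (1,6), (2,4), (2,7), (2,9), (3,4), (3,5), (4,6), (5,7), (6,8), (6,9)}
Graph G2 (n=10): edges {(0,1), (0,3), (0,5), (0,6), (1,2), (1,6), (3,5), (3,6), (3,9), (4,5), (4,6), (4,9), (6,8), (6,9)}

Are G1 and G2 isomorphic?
No, not isomorphic

The graphs are NOT isomorphic.

Connected components of G1: 1 component(s) with vertex sets [[0, 1, 2, 3, 4, 5, 6, 7, 8, 9]], sizes [10].
Connected components of G2: 2 component(s) with vertex sets [[7], [0, 1, 2, 3, 4, 5, 6, 8, 9]], sizes [1, 9].
The number of connected components (and the multiset of component sizes) is an isomorphism invariant — an isomorphism maps each component of G1 bijectively onto a component of G2. Since G1 has 1 component(s) and G2 has 2, they cannot be isomorphic.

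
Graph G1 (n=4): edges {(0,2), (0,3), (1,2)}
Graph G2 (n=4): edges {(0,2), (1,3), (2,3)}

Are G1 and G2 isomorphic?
Yes, isomorphic

The graphs are isomorphic.
One valid mapping φ: V(G1) → V(G2): 0→2, 1→1, 2→3, 3→0

Verify φ preserves adjacency — for each edge of G1, its image is an edge of G2:
  (0,2) → (φ(0),φ(2)) = (2,3) ∈ E(G2) ✓
  (0,3) → (φ(0),φ(3)) = (0,2) ∈ E(G2) ✓
  (1,2) → (φ(1),φ(2)) = (1,3) ∈ E(G2) ✓
All 3 edges of G1 map to edges of G2, and |E(G1)| = |E(G2)| = 3, so φ is a bijection on edges as well as vertices. Hence G1 ≅ G2.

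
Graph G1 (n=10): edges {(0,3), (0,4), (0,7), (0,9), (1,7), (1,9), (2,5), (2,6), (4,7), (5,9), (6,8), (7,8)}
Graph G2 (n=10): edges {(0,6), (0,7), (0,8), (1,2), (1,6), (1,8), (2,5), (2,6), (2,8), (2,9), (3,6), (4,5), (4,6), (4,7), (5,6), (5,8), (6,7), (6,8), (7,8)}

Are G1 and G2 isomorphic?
No, not isomorphic

The graphs are NOT isomorphic.

Counting triangles (3-cliques): G1 has 1, G2 has 13.
Triangle count is an isomorphism invariant, so differing triangle counts rule out isomorphism.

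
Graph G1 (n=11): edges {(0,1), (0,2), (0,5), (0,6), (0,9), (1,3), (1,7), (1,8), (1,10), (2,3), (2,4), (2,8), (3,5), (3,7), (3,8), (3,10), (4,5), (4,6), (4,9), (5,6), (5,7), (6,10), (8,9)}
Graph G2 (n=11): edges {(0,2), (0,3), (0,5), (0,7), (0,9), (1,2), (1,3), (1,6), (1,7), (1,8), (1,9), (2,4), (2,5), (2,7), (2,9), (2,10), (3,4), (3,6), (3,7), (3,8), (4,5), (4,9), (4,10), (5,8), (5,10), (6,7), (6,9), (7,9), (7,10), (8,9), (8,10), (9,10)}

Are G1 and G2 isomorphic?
No, not isomorphic

The graphs are NOT isomorphic.

Degrees in G1: deg(0)=5, deg(1)=5, deg(2)=4, deg(3)=6, deg(4)=4, deg(5)=5, deg(6)=4, deg(7)=3, deg(8)=4, deg(9)=3, deg(10)=3.
Sorted degree sequence of G1: [6, 5, 5, 5, 4, 4, 4, 4, 3, 3, 3].
Degrees in G2: deg(0)=5, deg(1)=6, deg(2)=7, deg(3)=6, deg(4)=5, deg(5)=5, deg(6)=4, deg(7)=7, deg(8)=5, deg(9)=8, deg(10)=6.
Sorted degree sequence of G2: [8, 7, 7, 6, 6, 6, 5, 5, 5, 5, 4].
The (sorted) degree sequence is an isomorphism invariant, so since G1 and G2 have different degree sequences they cannot be isomorphic.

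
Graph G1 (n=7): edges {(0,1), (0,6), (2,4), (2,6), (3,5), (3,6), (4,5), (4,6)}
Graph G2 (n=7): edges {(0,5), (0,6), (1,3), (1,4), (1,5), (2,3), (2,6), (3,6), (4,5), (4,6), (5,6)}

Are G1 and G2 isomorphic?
No, not isomorphic

The graphs are NOT isomorphic.

Degrees in G1: deg(0)=2, deg(1)=1, deg(2)=2, deg(3)=2, deg(4)=3, deg(5)=2, deg(6)=4.
Sorted degree sequence of G1: [4, 3, 2, 2, 2, 2, 1].
Degrees in G2: deg(0)=2, deg(1)=3, deg(2)=2, deg(3)=3, deg(4)=3, deg(5)=4, deg(6)=5.
Sorted degree sequence of G2: [5, 4, 3, 3, 3, 2, 2].
The (sorted) degree sequence is an isomorphism invariant, so since G1 and G2 have different degree sequences they cannot be isomorphic.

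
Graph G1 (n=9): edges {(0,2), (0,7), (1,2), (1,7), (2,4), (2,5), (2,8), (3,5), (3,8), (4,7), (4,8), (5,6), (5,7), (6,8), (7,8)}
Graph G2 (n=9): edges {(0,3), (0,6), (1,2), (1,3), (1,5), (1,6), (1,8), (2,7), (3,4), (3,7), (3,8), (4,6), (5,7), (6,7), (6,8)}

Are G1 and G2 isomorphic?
Yes, isomorphic

The graphs are isomorphic.
One valid mapping φ: V(G1) → V(G2): 0→4, 1→0, 2→6, 3→2, 4→8, 5→7, 6→5, 7→3, 8→1

Verify φ preserves adjacency — for each edge of G1, its image is an edge of G2:
  (0,2) → (φ(0),φ(2)) = (4,6) ∈ E(G2) ✓
  (0,7) → (φ(0),φ(7)) = (3,4) ∈ E(G2) ✓
  (1,2) → (φ(1),φ(2)) = (0,6) ∈ E(G2) ✓
  (1,7) → (φ(1),φ(7)) = (0,3) ∈ E(G2) ✓
  (2,4) → (φ(2),φ(4)) = (6,8) ∈ E(G2) ✓
  (2,5) → (φ(2),φ(5)) = (6,7) ∈ E(G2) ✓
  (2,8) → (φ(2),φ(8)) = (1,6) ∈ E(G2) ✓
  (3,5) → (φ(3),φ(5)) = (2,7) ∈ E(G2) ✓
  (3,8) → (φ(3),φ(8)) = (1,2) ∈ E(G2) ✓
  (4,7) → (φ(4),φ(7)) = (3,8) ∈ E(G2) ✓
  (4,8) → (φ(4),φ(8)) = (1,8) ∈ E(G2) ✓
  (5,6) → (φ(5),φ(6)) = (5,7) ∈ E(G2) ✓
  (5,7) → (φ(5),φ(7)) = (3,7) ∈ E(G2) ✓
  (6,8) → (φ(6),φ(8)) = (1,5) ∈ E(G2) ✓
  (7,8) → (φ(7),φ(8)) = (1,3) ∈ E(G2) ✓
All 15 edges of G1 map to edges of G2, and |E(G1)| = |E(G2)| = 15, so φ is a bijection on edges as well as vertices. Hence G1 ≅ G2.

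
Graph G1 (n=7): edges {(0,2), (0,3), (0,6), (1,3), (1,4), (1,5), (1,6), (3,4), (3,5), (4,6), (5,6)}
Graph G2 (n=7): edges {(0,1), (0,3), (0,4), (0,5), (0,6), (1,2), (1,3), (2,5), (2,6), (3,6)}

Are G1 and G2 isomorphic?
No, not isomorphic

The graphs are NOT isomorphic.

Counting triangles (3-cliques): G1 has 4, G2 has 2.
Triangle count is an isomorphism invariant, so differing triangle counts rule out isomorphism.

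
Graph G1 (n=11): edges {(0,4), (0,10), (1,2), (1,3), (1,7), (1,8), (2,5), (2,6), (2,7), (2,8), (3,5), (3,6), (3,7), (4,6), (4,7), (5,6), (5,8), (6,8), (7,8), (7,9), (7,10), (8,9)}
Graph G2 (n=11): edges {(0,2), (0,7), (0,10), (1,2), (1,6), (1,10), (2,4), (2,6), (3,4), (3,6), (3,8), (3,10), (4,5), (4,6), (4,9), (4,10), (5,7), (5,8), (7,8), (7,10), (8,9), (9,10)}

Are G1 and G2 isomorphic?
No, not isomorphic

The graphs are NOT isomorphic.

Degrees in G1: deg(0)=2, deg(1)=4, deg(2)=5, deg(3)=4, deg(4)=3, deg(5)=4, deg(6)=5, deg(7)=7, deg(8)=6, deg(9)=2, deg(10)=2.
Sorted degree sequence of G1: [7, 6, 5, 5, 4, 4, 4, 3, 2, 2, 2].
Degrees in G2: deg(0)=3, deg(1)=3, deg(2)=4, deg(3)=4, deg(4)=6, deg(5)=3, deg(6)=4, deg(7)=4, deg(8)=4, deg(9)=3, deg(10)=6.
Sorted degree sequence of G2: [6, 6, 4, 4, 4, 4, 4, 3, 3, 3, 3].
The (sorted) degree sequence is an isomorphism invariant, so since G1 and G2 have different degree sequences they cannot be isomorphic.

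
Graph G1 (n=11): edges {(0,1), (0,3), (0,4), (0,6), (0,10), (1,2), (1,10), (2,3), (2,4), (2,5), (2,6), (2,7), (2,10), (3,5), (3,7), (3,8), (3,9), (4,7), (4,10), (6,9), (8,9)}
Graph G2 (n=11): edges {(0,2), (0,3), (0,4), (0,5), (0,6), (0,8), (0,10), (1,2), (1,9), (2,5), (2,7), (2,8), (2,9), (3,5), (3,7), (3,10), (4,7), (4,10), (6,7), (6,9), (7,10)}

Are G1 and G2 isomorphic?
Yes, isomorphic

The graphs are isomorphic.
One valid mapping φ: V(G1) → V(G2): 0→7, 1→4, 2→0, 3→2, 4→3, 5→8, 6→6, 7→5, 8→1, 9→9, 10→10

Verify φ preserves adjacency — for each edge of G1, its image is an edge of G2:
  (0,1) → (φ(0),φ(1)) = (4,7) ∈ E(G2) ✓
  (0,3) → (φ(0),φ(3)) = (2,7) ∈ E(G2) ✓
  (0,4) → (φ(0),φ(4)) = (3,7) ∈ E(G2) ✓
  (0,6) → (φ(0),φ(6)) = (6,7) ∈ E(G2) ✓
  (0,10) → (φ(0),φ(10)) = (7,10) ∈ E(G2) ✓
  (1,2) → (φ(1),φ(2)) = (0,4) ∈ E(G2) ✓
  (1,10) → (φ(1),φ(10)) = (4,10) ∈ E(G2) ✓
  (2,3) → (φ(2),φ(3)) = (0,2) ∈ E(G2) ✓
  (2,4) → (φ(2),φ(4)) = (0,3) ∈ E(G2) ✓
  (2,5) → (φ(2),φ(5)) = (0,8) ∈ E(G2) ✓
  (2,6) → (φ(2),φ(6)) = (0,6) ∈ E(G2) ✓
  (2,7) → (φ(2),φ(7)) = (0,5) ∈ E(G2) ✓
  (2,10) → (φ(2),φ(10)) = (0,10) ∈ E(G2) ✓
  (3,5) → (φ(3),φ(5)) = (2,8) ∈ E(G2) ✓
  (3,7) → (φ(3),φ(7)) = (2,5) ∈ E(G2) ✓
  (3,8) → (φ(3),φ(8)) = (1,2) ∈ E(G2) ✓
  (3,9) → (φ(3),φ(9)) = (2,9) ∈ E(G2) ✓
  (4,7) → (φ(4),φ(7)) = (3,5) ∈ E(G2) ✓
  (4,10) → (φ(4),φ(10)) = (3,10) ∈ E(G2) ✓
  (6,9) → (φ(6),φ(9)) = (6,9) ∈ E(G2) ✓
  (8,9) → (φ(8),φ(9)) = (1,9) ∈ E(G2) ✓
All 21 edges of G1 map to edges of G2, and |E(G1)| = |E(G2)| = 21, so φ is a bijection on edges as well as vertices. Hence G1 ≅ G2.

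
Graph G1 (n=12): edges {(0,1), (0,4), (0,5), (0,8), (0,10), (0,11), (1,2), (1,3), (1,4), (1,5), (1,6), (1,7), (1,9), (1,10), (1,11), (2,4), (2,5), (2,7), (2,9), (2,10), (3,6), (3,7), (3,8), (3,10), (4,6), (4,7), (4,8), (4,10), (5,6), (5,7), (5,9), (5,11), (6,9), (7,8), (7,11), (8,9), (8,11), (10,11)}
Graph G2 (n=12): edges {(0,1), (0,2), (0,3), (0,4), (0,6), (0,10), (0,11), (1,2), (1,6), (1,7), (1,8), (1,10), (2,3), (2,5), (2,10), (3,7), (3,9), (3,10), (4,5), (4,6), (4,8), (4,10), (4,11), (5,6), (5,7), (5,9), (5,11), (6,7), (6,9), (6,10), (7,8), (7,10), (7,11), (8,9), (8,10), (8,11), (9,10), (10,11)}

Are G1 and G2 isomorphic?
Yes, isomorphic

The graphs are isomorphic.
One valid mapping φ: V(G1) → V(G2): 0→11, 1→10, 2→1, 3→9, 4→7, 5→0, 6→3, 7→6, 8→5, 9→2, 10→8, 11→4

Verify φ preserves adjacency — for each edge of G1, its image is an edge of G2:
  (0,1) → (φ(0),φ(1)) = (10,11) ∈ E(G2) ✓
  (0,4) → (φ(0),φ(4)) = (7,11) ∈ E(G2) ✓
  (0,5) → (φ(0),φ(5)) = (0,11) ∈ E(G2) ✓
  (0,8) → (φ(0),φ(8)) = (5,11) ∈ E(G2) ✓
  (0,10) → (φ(0),φ(10)) = (8,11) ∈ E(G2) ✓
  (0,11) → (φ(0),φ(11)) = (4,11) ∈ E(G2) ✓
  (1,2) → (φ(1),φ(2)) = (1,10) ∈ E(G2) ✓
  (1,3) → (φ(1),φ(3)) = (9,10) ∈ E(G2) ✓
  (1,4) → (φ(1),φ(4)) = (7,10) ∈ E(G2) ✓
  (1,5) → (φ(1),φ(5)) = (0,10) ∈ E(G2) ✓
  (1,6) → (φ(1),φ(6)) = (3,10) ∈ E(G2) ✓
  (1,7) → (φ(1),φ(7)) = (6,10) ∈ E(G2) ✓
  (1,9) → (φ(1),φ(9)) = (2,10) ∈ E(G2) ✓
  (1,10) → (φ(1),φ(10)) = (8,10) ∈ E(G2) ✓
  (1,11) → (φ(1),φ(11)) = (4,10) ∈ E(G2) ✓
  (2,4) → (φ(2),φ(4)) = (1,7) ∈ E(G2) ✓
  (2,5) → (φ(2),φ(5)) = (0,1) ∈ E(G2) ✓
  (2,7) → (φ(2),φ(7)) = (1,6) ∈ E(G2) ✓
  (2,9) → (φ(2),φ(9)) = (1,2) ∈ E(G2) ✓
  (2,10) → (φ(2),φ(10)) = (1,8) ∈ E(G2) ✓
  (3,6) → (φ(3),φ(6)) = (3,9) ∈ E(G2) ✓
  (3,7) → (φ(3),φ(7)) = (6,9) ∈ E(G2) ✓
  (3,8) → (φ(3),φ(8)) = (5,9) ∈ E(G2) ✓
  (3,10) → (φ(3),φ(10)) = (8,9) ∈ E(G2) ✓
  (4,6) → (φ(4),φ(6)) = (3,7) ∈ E(G2) ✓
  (4,7) → (φ(4),φ(7)) = (6,7) ∈ E(G2) ✓
  (4,8) → (φ(4),φ(8)) = (5,7) ∈ E(G2) ✓
  (4,10) → (φ(4),φ(10)) = (7,8) ∈ E(G2) ✓
  (5,6) → (φ(5),φ(6)) = (0,3) ∈ E(G2) ✓
  (5,7) → (φ(5),φ(7)) = (0,6) ∈ E(G2) ✓
  (5,9) → (φ(5),φ(9)) = (0,2) ∈ E(G2) ✓
  (5,11) → (φ(5),φ(11)) = (0,4) ∈ E(G2) ✓
  (6,9) → (φ(6),φ(9)) = (2,3) ∈ E(G2) ✓
  (7,8) → (φ(7),φ(8)) = (5,6) ∈ E(G2) ✓
  (7,11) → (φ(7),φ(11)) = (4,6) ∈ E(G2) ✓
  (8,9) → (φ(8),φ(9)) = (2,5) ∈ E(G2) ✓
  (8,11) → (φ(8),φ(11)) = (4,5) ∈ E(G2) ✓
  (10,11) → (φ(10),φ(11)) = (4,8) ∈ E(G2) ✓
All 38 edges of G1 map to edges of G2, and |E(G1)| = |E(G2)| = 38, so φ is a bijection on edges as well as vertices. Hence G1 ≅ G2.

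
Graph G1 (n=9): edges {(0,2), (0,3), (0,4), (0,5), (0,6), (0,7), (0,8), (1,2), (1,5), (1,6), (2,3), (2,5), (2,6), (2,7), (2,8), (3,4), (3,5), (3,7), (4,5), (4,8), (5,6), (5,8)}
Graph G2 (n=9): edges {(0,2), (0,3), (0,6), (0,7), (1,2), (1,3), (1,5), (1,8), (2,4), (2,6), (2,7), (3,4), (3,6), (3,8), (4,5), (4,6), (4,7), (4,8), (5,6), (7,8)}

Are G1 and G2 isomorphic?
No, not isomorphic

The graphs are NOT isomorphic.

Degrees in G1: deg(0)=7, deg(1)=3, deg(2)=7, deg(3)=5, deg(4)=4, deg(5)=7, deg(6)=4, deg(7)=3, deg(8)=4.
Sorted degree sequence of G1: [7, 7, 7, 5, 4, 4, 4, 3, 3].
Degrees in G2: deg(0)=4, deg(1)=4, deg(2)=5, deg(3)=5, deg(4)=6, deg(5)=3, deg(6)=5, deg(7)=4, deg(8)=4.
Sorted degree sequence of G2: [6, 5, 5, 5, 4, 4, 4, 4, 3].
The (sorted) degree sequence is an isomorphism invariant, so since G1 and G2 have different degree sequences they cannot be isomorphic.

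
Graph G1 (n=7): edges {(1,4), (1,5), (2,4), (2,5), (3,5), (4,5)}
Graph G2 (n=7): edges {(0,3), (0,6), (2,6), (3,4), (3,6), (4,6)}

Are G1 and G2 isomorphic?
Yes, isomorphic

The graphs are isomorphic.
One valid mapping φ: V(G1) → V(G2): 0→1, 1→4, 2→0, 3→2, 4→3, 5→6, 6→5

Verify φ preserves adjacency — for each edge of G1, its image is an edge of G2:
  (1,4) → (φ(1),φ(4)) = (3,4) ∈ E(G2) ✓
  (1,5) → (φ(1),φ(5)) = (4,6) ∈ E(G2) ✓
  (2,4) → (φ(2),φ(4)) = (0,3) ∈ E(G2) ✓
  (2,5) → (φ(2),φ(5)) = (0,6) ∈ E(G2) ✓
  (3,5) → (φ(3),φ(5)) = (2,6) ∈ E(G2) ✓
  (4,5) → (φ(4),φ(5)) = (3,6) ∈ E(G2) ✓
All 6 edges of G1 map to edges of G2, and |E(G1)| = |E(G2)| = 6, so φ is a bijection on edges as well as vertices. Hence G1 ≅ G2.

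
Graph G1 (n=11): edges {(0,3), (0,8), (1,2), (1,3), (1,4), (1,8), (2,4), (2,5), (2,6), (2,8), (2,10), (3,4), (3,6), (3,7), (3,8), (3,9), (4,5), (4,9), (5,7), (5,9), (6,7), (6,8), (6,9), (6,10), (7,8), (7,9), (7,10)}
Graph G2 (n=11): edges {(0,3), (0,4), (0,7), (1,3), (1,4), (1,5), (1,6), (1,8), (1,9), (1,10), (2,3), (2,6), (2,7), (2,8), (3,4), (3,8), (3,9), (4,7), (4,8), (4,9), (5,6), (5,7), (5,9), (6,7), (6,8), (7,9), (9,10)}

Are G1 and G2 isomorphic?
Yes, isomorphic

The graphs are isomorphic.
One valid mapping φ: V(G1) → V(G2): 0→10, 1→5, 2→7, 3→1, 4→6, 5→2, 6→4, 7→3, 8→9, 9→8, 10→0

Verify φ preserves adjacency — for each edge of G1, its image is an edge of G2:
  (0,3) → (φ(0),φ(3)) = (1,10) ∈ E(G2) ✓
  (0,8) → (φ(0),φ(8)) = (9,10) ∈ E(G2) ✓
  (1,2) → (φ(1),φ(2)) = (5,7) ∈ E(G2) ✓
  (1,3) → (φ(1),φ(3)) = (1,5) ∈ E(G2) ✓
  (1,4) → (φ(1),φ(4)) = (5,6) ∈ E(G2) ✓
  (1,8) → (φ(1),φ(8)) = (5,9) ∈ E(G2) ✓
  (2,4) → (φ(2),φ(4)) = (6,7) ∈ E(G2) ✓
  (2,5) → (φ(2),φ(5)) = (2,7) ∈ E(G2) ✓
  (2,6) → (φ(2),φ(6)) = (4,7) ∈ E(G2) ✓
  (2,8) → (φ(2),φ(8)) = (7,9) ∈ E(G2) ✓
  (2,10) → (φ(2),φ(10)) = (0,7) ∈ E(G2) ✓
  (3,4) → (φ(3),φ(4)) = (1,6) ∈ E(G2) ✓
  (3,6) → (φ(3),φ(6)) = (1,4) ∈ E(G2) ✓
  (3,7) → (φ(3),φ(7)) = (1,3) ∈ E(G2) ✓
  (3,8) → (φ(3),φ(8)) = (1,9) ∈ E(G2) ✓
  (3,9) → (φ(3),φ(9)) = (1,8) ∈ E(G2) ✓
  (4,5) → (φ(4),φ(5)) = (2,6) ∈ E(G2) ✓
  (4,9) → (φ(4),φ(9)) = (6,8) ∈ E(G2) ✓
  (5,7) → (φ(5),φ(7)) = (2,3) ∈ E(G2) ✓
  (5,9) → (φ(5),φ(9)) = (2,8) ∈ E(G2) ✓
  (6,7) → (φ(6),φ(7)) = (3,4) ∈ E(G2) ✓
  (6,8) → (φ(6),φ(8)) = (4,9) ∈ E(G2) ✓
  (6,9) → (φ(6),φ(9)) = (4,8) ∈ E(G2) ✓
  (6,10) → (φ(6),φ(10)) = (0,4) ∈ E(G2) ✓
  (7,8) → (φ(7),φ(8)) = (3,9) ∈ E(G2) ✓
  (7,9) → (φ(7),φ(9)) = (3,8) ∈ E(G2) ✓
  (7,10) → (φ(7),φ(10)) = (0,3) ∈ E(G2) ✓
All 27 edges of G1 map to edges of G2, and |E(G1)| = |E(G2)| = 27, so φ is a bijection on edges as well as vertices. Hence G1 ≅ G2.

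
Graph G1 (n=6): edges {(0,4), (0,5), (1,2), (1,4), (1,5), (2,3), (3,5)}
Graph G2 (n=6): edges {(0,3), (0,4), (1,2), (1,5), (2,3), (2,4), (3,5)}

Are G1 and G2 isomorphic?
Yes, isomorphic

The graphs are isomorphic.
One valid mapping φ: V(G1) → V(G2): 0→0, 1→2, 2→1, 3→5, 4→4, 5→3

Verify φ preserves adjacency — for each edge of G1, its image is an edge of G2:
  (0,4) → (φ(0),φ(4)) = (0,4) ∈ E(G2) ✓
  (0,5) → (φ(0),φ(5)) = (0,3) ∈ E(G2) ✓
  (1,2) → (φ(1),φ(2)) = (1,2) ∈ E(G2) ✓
  (1,4) → (φ(1),φ(4)) = (2,4) ∈ E(G2) ✓
  (1,5) → (φ(1),φ(5)) = (2,3) ∈ E(G2) ✓
  (2,3) → (φ(2),φ(3)) = (1,5) ∈ E(G2) ✓
  (3,5) → (φ(3),φ(5)) = (3,5) ∈ E(G2) ✓
All 7 edges of G1 map to edges of G2, and |E(G1)| = |E(G2)| = 7, so φ is a bijection on edges as well as vertices. Hence G1 ≅ G2.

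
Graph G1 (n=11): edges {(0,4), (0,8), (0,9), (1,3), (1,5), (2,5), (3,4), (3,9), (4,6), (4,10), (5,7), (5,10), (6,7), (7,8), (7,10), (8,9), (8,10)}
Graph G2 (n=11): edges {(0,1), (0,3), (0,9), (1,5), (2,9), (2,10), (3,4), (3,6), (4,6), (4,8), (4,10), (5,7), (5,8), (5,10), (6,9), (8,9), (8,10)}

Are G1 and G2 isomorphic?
Yes, isomorphic

The graphs are isomorphic.
One valid mapping φ: V(G1) → V(G2): 0→6, 1→1, 2→7, 3→0, 4→9, 5→5, 6→2, 7→10, 8→4, 9→3, 10→8

Verify φ preserves adjacency — for each edge of G1, its image is an edge of G2:
  (0,4) → (φ(0),φ(4)) = (6,9) ∈ E(G2) ✓
  (0,8) → (φ(0),φ(8)) = (4,6) ∈ E(G2) ✓
  (0,9) → (φ(0),φ(9)) = (3,6) ∈ E(G2) ✓
  (1,3) → (φ(1),φ(3)) = (0,1) ∈ E(G2) ✓
  (1,5) → (φ(1),φ(5)) = (1,5) ∈ E(G2) ✓
  (2,5) → (φ(2),φ(5)) = (5,7) ∈ E(G2) ✓
  (3,4) → (φ(3),φ(4)) = (0,9) ∈ E(G2) ✓
  (3,9) → (φ(3),φ(9)) = (0,3) ∈ E(G2) ✓
  (4,6) → (φ(4),φ(6)) = (2,9) ∈ E(G2) ✓
  (4,10) → (φ(4),φ(10)) = (8,9) ∈ E(G2) ✓
  (5,7) → (φ(5),φ(7)) = (5,10) ∈ E(G2) ✓
  (5,10) → (φ(5),φ(10)) = (5,8) ∈ E(G2) ✓
  (6,7) → (φ(6),φ(7)) = (2,10) ∈ E(G2) ✓
  (7,8) → (φ(7),φ(8)) = (4,10) ∈ E(G2) ✓
  (7,10) → (φ(7),φ(10)) = (8,10) ∈ E(G2) ✓
  (8,9) → (φ(8),φ(9)) = (3,4) ∈ E(G2) ✓
  (8,10) → (φ(8),φ(10)) = (4,8) ∈ E(G2) ✓
All 17 edges of G1 map to edges of G2, and |E(G1)| = |E(G2)| = 17, so φ is a bijection on edges as well as vertices. Hence G1 ≅ G2.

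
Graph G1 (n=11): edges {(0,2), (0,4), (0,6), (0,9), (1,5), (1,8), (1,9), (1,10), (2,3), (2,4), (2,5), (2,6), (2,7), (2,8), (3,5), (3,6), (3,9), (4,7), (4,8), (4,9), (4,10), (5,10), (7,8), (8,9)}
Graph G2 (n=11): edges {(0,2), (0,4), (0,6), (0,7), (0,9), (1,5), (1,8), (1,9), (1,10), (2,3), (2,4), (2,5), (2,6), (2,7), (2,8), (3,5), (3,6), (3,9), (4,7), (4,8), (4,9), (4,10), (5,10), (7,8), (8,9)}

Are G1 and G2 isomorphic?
No, not isomorphic

The graphs are NOT isomorphic.

Counting edges: G1 has 24 edge(s); G2 has 25 edge(s).
Edge count is an isomorphism invariant (a bijection on vertices induces a bijection on edges), so differing edge counts rule out isomorphism.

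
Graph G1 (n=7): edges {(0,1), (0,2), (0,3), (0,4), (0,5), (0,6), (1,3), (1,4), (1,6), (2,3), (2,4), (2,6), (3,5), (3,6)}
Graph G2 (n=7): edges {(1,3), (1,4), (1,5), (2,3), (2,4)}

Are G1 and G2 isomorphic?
No, not isomorphic

The graphs are NOT isomorphic.

Connected components of G1: 1 component(s) with vertex sets [[0, 1, 2, 3, 4, 5, 6]], sizes [7].
Connected components of G2: 3 component(s) with vertex sets [[0], [6], [1, 2, 3, 4, 5]], sizes [1, 1, 5].
The number of connected components (and the multiset of component sizes) is an isomorphism invariant — an isomorphism maps each component of G1 bijectively onto a component of G2. Since G1 has 1 component(s) and G2 has 3, they cannot be isomorphic.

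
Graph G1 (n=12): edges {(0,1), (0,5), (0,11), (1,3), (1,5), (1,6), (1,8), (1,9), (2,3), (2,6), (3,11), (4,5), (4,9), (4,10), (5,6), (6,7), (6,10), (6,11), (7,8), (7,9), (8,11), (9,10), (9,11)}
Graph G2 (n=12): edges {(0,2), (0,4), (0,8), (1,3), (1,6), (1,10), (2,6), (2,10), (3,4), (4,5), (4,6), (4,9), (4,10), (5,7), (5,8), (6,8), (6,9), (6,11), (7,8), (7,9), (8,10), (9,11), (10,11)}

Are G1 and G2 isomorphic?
Yes, isomorphic

The graphs are isomorphic.
One valid mapping φ: V(G1) → V(G2): 0→11, 1→6, 2→3, 3→1, 4→7, 5→9, 6→4, 7→0, 8→2, 9→8, 10→5, 11→10

Verify φ preserves adjacency — for each edge of G1, its image is an edge of G2:
  (0,1) → (φ(0),φ(1)) = (6,11) ∈ E(G2) ✓
  (0,5) → (φ(0),φ(5)) = (9,11) ∈ E(G2) ✓
  (0,11) → (φ(0),φ(11)) = (10,11) ∈ E(G2) ✓
  (1,3) → (φ(1),φ(3)) = (1,6) ∈ E(G2) ✓
  (1,5) → (φ(1),φ(5)) = (6,9) ∈ E(G2) ✓
  (1,6) → (φ(1),φ(6)) = (4,6) ∈ E(G2) ✓
  (1,8) → (φ(1),φ(8)) = (2,6) ∈ E(G2) ✓
  (1,9) → (φ(1),φ(9)) = (6,8) ∈ E(G2) ✓
  (2,3) → (φ(2),φ(3)) = (1,3) ∈ E(G2) ✓
  (2,6) → (φ(2),φ(6)) = (3,4) ∈ E(G2) ✓
  (3,11) → (φ(3),φ(11)) = (1,10) ∈ E(G2) ✓
  (4,5) → (φ(4),φ(5)) = (7,9) ∈ E(G2) ✓
  (4,9) → (φ(4),φ(9)) = (7,8) ∈ E(G2) ✓
  (4,10) → (φ(4),φ(10)) = (5,7) ∈ E(G2) ✓
  (5,6) → (φ(5),φ(6)) = (4,9) ∈ E(G2) ✓
  (6,7) → (φ(6),φ(7)) = (0,4) ∈ E(G2) ✓
  (6,10) → (φ(6),φ(10)) = (4,5) ∈ E(G2) ✓
  (6,11) → (φ(6),φ(11)) = (4,10) ∈ E(G2) ✓
  (7,8) → (φ(7),φ(8)) = (0,2) ∈ E(G2) ✓
  (7,9) → (φ(7),φ(9)) = (0,8) ∈ E(G2) ✓
  (8,11) → (φ(8),φ(11)) = (2,10) ∈ E(G2) ✓
  (9,10) → (φ(9),φ(10)) = (5,8) ∈ E(G2) ✓
  (9,11) → (φ(9),φ(11)) = (8,10) ∈ E(G2) ✓
All 23 edges of G1 map to edges of G2, and |E(G1)| = |E(G2)| = 23, so φ is a bijection on edges as well as vertices. Hence G1 ≅ G2.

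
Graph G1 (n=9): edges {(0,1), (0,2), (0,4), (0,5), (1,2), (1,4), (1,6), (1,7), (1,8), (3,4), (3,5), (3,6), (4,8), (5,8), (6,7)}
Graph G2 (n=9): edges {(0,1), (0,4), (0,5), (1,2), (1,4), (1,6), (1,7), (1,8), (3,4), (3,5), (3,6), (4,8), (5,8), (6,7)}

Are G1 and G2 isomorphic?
No, not isomorphic

The graphs are NOT isomorphic.

Counting edges: G1 has 15 edge(s); G2 has 14 edge(s).
Edge count is an isomorphism invariant (a bijection on vertices induces a bijection on edges), so differing edge counts rule out isomorphism.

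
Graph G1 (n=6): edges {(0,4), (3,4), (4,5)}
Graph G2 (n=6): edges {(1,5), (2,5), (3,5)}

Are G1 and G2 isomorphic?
Yes, isomorphic

The graphs are isomorphic.
One valid mapping φ: V(G1) → V(G2): 0→1, 1→0, 2→4, 3→3, 4→5, 5→2

Verify φ preserves adjacency — for each edge of G1, its image is an edge of G2:
  (0,4) → (φ(0),φ(4)) = (1,5) ∈ E(G2) ✓
  (3,4) → (φ(3),φ(4)) = (3,5) ∈ E(G2) ✓
  (4,5) → (φ(4),φ(5)) = (2,5) ∈ E(G2) ✓
All 3 edges of G1 map to edges of G2, and |E(G1)| = |E(G2)| = 3, so φ is a bijection on edges as well as vertices. Hence G1 ≅ G2.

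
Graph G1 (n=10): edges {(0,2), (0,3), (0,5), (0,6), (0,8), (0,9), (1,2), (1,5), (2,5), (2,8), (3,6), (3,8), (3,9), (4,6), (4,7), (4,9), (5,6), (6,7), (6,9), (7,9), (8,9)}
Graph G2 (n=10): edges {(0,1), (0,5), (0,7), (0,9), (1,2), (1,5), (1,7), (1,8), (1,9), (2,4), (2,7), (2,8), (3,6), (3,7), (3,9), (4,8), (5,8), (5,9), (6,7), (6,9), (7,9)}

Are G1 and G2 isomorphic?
Yes, isomorphic

The graphs are isomorphic.
One valid mapping φ: V(G1) → V(G2): 0→1, 1→4, 2→8, 3→0, 4→6, 5→2, 6→7, 7→3, 8→5, 9→9

Verify φ preserves adjacency — for each edge of G1, its image is an edge of G2:
  (0,2) → (φ(0),φ(2)) = (1,8) ∈ E(G2) ✓
  (0,3) → (φ(0),φ(3)) = (0,1) ∈ E(G2) ✓
  (0,5) → (φ(0),φ(5)) = (1,2) ∈ E(G2) ✓
  (0,6) → (φ(0),φ(6)) = (1,7) ∈ E(G2) ✓
  (0,8) → (φ(0),φ(8)) = (1,5) ∈ E(G2) ✓
  (0,9) → (φ(0),φ(9)) = (1,9) ∈ E(G2) ✓
  (1,2) → (φ(1),φ(2)) = (4,8) ∈ E(G2) ✓
  (1,5) → (φ(1),φ(5)) = (2,4) ∈ E(G2) ✓
  (2,5) → (φ(2),φ(5)) = (2,8) ∈ E(G2) ✓
  (2,8) → (φ(2),φ(8)) = (5,8) ∈ E(G2) ✓
  (3,6) → (φ(3),φ(6)) = (0,7) ∈ E(G2) ✓
  (3,8) → (φ(3),φ(8)) = (0,5) ∈ E(G2) ✓
  (3,9) → (φ(3),φ(9)) = (0,9) ∈ E(G2) ✓
  (4,6) → (φ(4),φ(6)) = (6,7) ∈ E(G2) ✓
  (4,7) → (φ(4),φ(7)) = (3,6) ∈ E(G2) ✓
  (4,9) → (φ(4),φ(9)) = (6,9) ∈ E(G2) ✓
  (5,6) → (φ(5),φ(6)) = (2,7) ∈ E(G2) ✓
  (6,7) → (φ(6),φ(7)) = (3,7) ∈ E(G2) ✓
  (6,9) → (φ(6),φ(9)) = (7,9) ∈ E(G2) ✓
  (7,9) → (φ(7),φ(9)) = (3,9) ∈ E(G2) ✓
  (8,9) → (φ(8),φ(9)) = (5,9) ∈ E(G2) ✓
All 21 edges of G1 map to edges of G2, and |E(G1)| = |E(G2)| = 21, so φ is a bijection on edges as well as vertices. Hence G1 ≅ G2.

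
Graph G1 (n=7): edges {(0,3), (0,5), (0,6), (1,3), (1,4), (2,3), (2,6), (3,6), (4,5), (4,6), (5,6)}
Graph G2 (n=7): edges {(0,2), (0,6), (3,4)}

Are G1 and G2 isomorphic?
No, not isomorphic

The graphs are NOT isomorphic.

Connected components of G1: 1 component(s) with vertex sets [[0, 1, 2, 3, 4, 5, 6]], sizes [7].
Connected components of G2: 4 component(s) with vertex sets [[1], [5], [3, 4], [0, 2, 6]], sizes [1, 1, 2, 3].
The number of connected components (and the multiset of component sizes) is an isomorphism invariant — an isomorphism maps each component of G1 bijectively onto a component of G2. Since G1 has 1 component(s) and G2 has 4, they cannot be isomorphic.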